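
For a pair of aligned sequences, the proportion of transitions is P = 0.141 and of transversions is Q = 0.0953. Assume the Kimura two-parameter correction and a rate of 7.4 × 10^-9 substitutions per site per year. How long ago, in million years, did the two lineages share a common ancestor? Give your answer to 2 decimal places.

19.58

Under the Kimura two-parameter model, d = −½ ln(1 − 2P − Q) − ¼ ln(1 − 2Q).
1 − 2P − Q = 0.6227, giving −½ ln(0.6227) = 0.236845.
1 − 2Q = 0.8094, giving −¼ ln(0.8094) = 0.052866.
d = 0.236845 + 0.052866 = 0.289711.
Under a molecular clock d = 2μt, so t = d/(2μ) = 0.289711 / (2 × 7.4 × 10^-9) = 19.58 million years.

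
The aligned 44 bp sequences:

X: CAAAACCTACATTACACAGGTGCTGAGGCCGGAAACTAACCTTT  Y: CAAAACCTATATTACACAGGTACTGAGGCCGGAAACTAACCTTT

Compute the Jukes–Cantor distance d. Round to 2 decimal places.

The sequences differ at 2 of 44 sites (10, 22), so p = 2/44 ≈ 0.045455.
d = −(3/4) ln(1 − 4p/3) = −0.75 ln(1 − 0.060607) = −0.75 ln(0.939393)
  = −0.75 × (-0.062521) = 0.046891 substitutions/site.

0.05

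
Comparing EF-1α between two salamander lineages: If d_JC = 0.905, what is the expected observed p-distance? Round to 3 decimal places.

0.526

p = (3/4)(1 − e^(−4d/3)) = 0.75 × (1 − e^(-1.206667)) = 0.75 × (1 − 0.299193) = 0.525605.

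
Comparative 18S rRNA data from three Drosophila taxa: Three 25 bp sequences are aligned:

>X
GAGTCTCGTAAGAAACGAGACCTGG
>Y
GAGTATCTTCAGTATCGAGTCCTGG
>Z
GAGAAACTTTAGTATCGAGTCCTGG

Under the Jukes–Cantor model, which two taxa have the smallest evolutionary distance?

X–Y: 6/25 differ, p = 0.240, d = 0.289.
X–Z: 8/25 differ, p = 0.320, d = 0.417.
Y–Z: 3/25 differ, p = 0.120, d = 0.131.
The smallest distance is between Y and Z.

Y and Z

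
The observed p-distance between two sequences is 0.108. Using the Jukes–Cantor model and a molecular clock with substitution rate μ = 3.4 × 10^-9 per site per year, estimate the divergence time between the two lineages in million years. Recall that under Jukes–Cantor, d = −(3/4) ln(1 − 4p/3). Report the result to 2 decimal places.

d = −(3/4) ln(1 − 4p/3) = −0.75 ln(1 − 0.144) = −0.75 ln(0.856)
  = −0.75 × (-0.155485) = 0.116614 substitutions/site.
Under a molecular clock d = 2μt, so t = d/(2μ) = 0.116614 / (2 × 3.4 × 10^-9) = 17.15 million years.

17.15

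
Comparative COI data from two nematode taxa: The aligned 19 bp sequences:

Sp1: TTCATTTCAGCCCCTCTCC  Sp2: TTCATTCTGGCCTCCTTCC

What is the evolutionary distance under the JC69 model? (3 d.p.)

0.410

The sequences differ at 6 of 19 sites (7, 8, 9, 13, 15, 16), so p = 6/19 ≈ 0.315789.
d = −(3/4) ln(1 − 4p/3) = −0.75 ln(1 − 0.421052) = −0.75 ln(0.578948)
  = −0.75 × (-0.546543) = 0.409907 substitutions/site.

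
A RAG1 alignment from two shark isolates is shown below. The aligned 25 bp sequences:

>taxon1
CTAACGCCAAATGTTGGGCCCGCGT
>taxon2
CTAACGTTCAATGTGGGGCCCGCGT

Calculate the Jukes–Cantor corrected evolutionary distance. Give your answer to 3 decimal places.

0.180

The sequences differ at 4 of 25 sites (7, 8, 9, 15), so p = 4/25 = 0.16.
d = −(3/4) ln(1 − 4p/3) = −0.75 ln(1 − 0.213333) = −0.75 ln(0.786667)
  = −0.75 × (-0.239950) = 0.179963 substitutions/site.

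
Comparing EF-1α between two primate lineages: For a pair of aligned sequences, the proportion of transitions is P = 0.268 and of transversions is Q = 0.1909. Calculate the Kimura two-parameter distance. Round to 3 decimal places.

Under the Kimura two-parameter model, d = −½ ln(1 − 2P − Q) − ¼ ln(1 − 2Q).
1 − 2P − Q = 0.2731, giving −½ ln(0.2731) = 0.648959.
1 − 2Q = 0.6182, giving −¼ ln(0.6182) = 0.120236.
d = 0.648959 + 0.120236 = 0.769195.

0.769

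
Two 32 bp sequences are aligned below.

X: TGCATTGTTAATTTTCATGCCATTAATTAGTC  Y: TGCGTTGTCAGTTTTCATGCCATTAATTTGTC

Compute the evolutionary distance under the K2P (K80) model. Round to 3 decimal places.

Of 32 sites, 3 differences are transitions and 1 are transversions, so P = 3/32 = 0.09375 and Q = 1/32 = 0.03125.
Under the Kimura two-parameter model, d = −½ ln(1 − 2P − Q) − ¼ ln(1 − 2Q).
1 − 2P − Q = 0.78125, giving −½ ln(0.78125) = 0.123430.
1 − 2Q = 0.9375, giving −¼ ln(0.9375) = 0.016135.
d = 0.123430 + 0.016135 = 0.139565.

0.140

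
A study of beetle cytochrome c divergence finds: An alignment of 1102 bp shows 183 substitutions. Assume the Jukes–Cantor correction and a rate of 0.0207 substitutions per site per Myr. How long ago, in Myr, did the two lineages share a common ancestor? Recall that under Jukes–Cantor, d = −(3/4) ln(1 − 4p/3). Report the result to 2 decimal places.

p = 183/1102 ≈ 0.166062.
d = −(3/4) ln(1 − 4p/3) = −0.75 ln(1 − 0.221416) = −0.75 ln(0.778584)
  = −0.75 × (-0.250278) = 0.187709 substitutions/site.
Under a molecular clock d = 2μt, so t = d/(2μ) = 0.187709 / (2 × 0.0207) = 4.53 Myr.

4.53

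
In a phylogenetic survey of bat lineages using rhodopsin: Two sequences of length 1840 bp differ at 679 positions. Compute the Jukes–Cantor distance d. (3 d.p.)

p = 679/1840 ≈ 0.369022.
d = −(3/4) ln(1 − 4p/3) = −0.75 ln(1 − 0.492029) = −0.75 ln(0.507971)
  = −0.75 × (-0.677331) = 0.507998 substitutions/site.

0.508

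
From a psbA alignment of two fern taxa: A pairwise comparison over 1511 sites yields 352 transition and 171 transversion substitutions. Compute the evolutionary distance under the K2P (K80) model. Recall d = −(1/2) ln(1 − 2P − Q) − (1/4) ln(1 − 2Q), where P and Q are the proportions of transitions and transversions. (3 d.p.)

0.497

P = 352/1511 ≈ 0.232958 and Q = 171/1511 ≈ 0.11317.
Under the Kimura two-parameter model, d = −½ ln(1 − 2P − Q) − ¼ ln(1 − 2Q).
1 − 2P − Q = 0.420914, giving −½ ln(0.420914) = 0.432663.
1 − 2Q = 0.77366, giving −¼ ln(0.77366) = 0.064156.
d = 0.432663 + 0.064156 = 0.496819.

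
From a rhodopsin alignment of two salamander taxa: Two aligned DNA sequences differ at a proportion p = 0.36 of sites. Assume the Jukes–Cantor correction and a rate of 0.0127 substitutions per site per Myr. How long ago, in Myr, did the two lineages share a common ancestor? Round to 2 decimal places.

19.31

d = −(3/4) ln(1 − 4p/3) = −0.75 ln(1 − 0.48) = −0.75 ln(0.52)
  = −0.75 × (-0.653926) = 0.490445 substitutions/site.
Under a molecular clock d = 2μt, so t = d/(2μ) = 0.490445 / (2 × 0.0127) = 19.31 Myr.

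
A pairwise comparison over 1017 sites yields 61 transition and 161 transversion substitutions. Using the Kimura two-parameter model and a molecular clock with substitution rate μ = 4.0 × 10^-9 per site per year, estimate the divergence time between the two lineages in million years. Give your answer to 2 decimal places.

P = 61/1017 ≈ 0.05998 and Q = 161/1017 ≈ 0.158309.
Under the Kimura two-parameter model, d = −½ ln(1 − 2P − Q) − ¼ ln(1 − 2Q).
1 − 2P − Q = 0.721731, giving −½ ln(0.721731) = 0.163051.
1 − 2Q = 0.683382, giving −¼ ln(0.683382) = 0.095175.
d = 0.163051 + 0.095175 = 0.258226.
Under a molecular clock d = 2μt, so t = d/(2μ) = 0.258226 / (2 × 4.0 × 10^-9) = 32.28 million years.

32.28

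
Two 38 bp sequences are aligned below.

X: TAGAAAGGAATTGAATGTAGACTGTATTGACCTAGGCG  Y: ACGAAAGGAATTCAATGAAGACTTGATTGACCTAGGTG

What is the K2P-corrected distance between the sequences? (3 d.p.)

0.213

Of 38 sites, 1 differences are transitions and 6 are transversions, so P = 1/38 ≈ 0.026316 and Q = 6/38 ≈ 0.157895.
Under the Kimura two-parameter model, d = −½ ln(1 − 2P − Q) − ¼ ln(1 − 2Q).
1 − 2P − Q = 0.789473, giving −½ ln(0.789473) = 0.118195.
1 − 2Q = 0.68421, giving −¼ ln(0.68421) = 0.094873.
d = 0.118195 + 0.094873 = 0.213068.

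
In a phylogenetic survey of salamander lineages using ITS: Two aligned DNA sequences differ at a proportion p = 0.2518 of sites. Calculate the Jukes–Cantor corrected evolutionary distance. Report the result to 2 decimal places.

0.31

d = −(3/4) ln(1 − 4p/3) = −0.75 ln(1 − 0.335733) = −0.75 ln(0.664267)
  = −0.75 × (-0.409071) = 0.306803 substitutions/site.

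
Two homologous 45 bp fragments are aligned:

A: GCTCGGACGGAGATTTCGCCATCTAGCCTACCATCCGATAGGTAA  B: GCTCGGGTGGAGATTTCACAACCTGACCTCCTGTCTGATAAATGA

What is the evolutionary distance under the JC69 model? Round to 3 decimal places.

0.402

The sequences differ at 14 of 45 sites, so p = 14/45 ≈ 0.311111.
d = −(3/4) ln(1 − 4p/3) = −0.75 ln(1 − 0.414815) = −0.75 ln(0.585185)
  = −0.75 × (-0.535827) = 0.401870 substitutions/site.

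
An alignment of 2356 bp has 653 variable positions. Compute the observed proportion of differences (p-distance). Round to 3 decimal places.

0.277

p = 653/2356 = 0.277164… ≈ 0.277 (to 3 d.p.).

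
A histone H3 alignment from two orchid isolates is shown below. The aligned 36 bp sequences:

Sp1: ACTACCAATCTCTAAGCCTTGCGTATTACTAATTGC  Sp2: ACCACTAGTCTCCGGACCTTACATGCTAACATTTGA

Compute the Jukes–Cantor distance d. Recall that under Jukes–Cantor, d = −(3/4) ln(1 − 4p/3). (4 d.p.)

0.6082

The sequences differ at 15 of 36 sites, so p = 15/36 ≈ 0.416667.
d = −(3/4) ln(1 − 4p/3) = −0.75 ln(1 − 0.555556) = −0.75 ln(0.444444)
  = −0.75 × (-0.810931) = 0.608198 substitutions/site.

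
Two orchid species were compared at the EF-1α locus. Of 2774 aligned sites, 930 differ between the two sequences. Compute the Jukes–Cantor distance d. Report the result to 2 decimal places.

0.44

p = 930/2774 ≈ 0.335256.
d = −(3/4) ln(1 − 4p/3) = −0.75 ln(1 − 0.447008) = −0.75 ln(0.552992)
  = −0.75 × (-0.592412) = 0.444309 substitutions/site.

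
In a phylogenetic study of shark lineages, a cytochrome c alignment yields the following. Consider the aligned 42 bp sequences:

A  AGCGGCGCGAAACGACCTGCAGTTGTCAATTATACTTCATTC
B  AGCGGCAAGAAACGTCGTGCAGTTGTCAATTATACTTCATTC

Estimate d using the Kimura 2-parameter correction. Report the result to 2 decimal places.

0.10

Of 42 sites, 1 differences are transitions and 3 are transversions, so P = 1/42 ≈ 0.02381 and Q = 3/42 ≈ 0.071429.
Under the Kimura two-parameter model, d = −½ ln(1 − 2P − Q) − ¼ ln(1 − 2Q).
1 − 2P − Q = 0.880951, giving −½ ln(0.880951) = 0.063377.
1 − 2Q = 0.857142, giving −¼ ln(0.857142) = 0.038538.
d = 0.063377 + 0.038538 = 0.101915.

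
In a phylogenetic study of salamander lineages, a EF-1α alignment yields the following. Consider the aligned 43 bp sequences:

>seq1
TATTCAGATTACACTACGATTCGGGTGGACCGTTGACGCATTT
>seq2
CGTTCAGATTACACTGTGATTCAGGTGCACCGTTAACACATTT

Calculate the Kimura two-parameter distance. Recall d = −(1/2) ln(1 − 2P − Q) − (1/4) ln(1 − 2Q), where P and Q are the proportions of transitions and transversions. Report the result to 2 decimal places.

0.23

Of 43 sites, 7 differences are transitions and 1 are transversions, so P = 7/43 ≈ 0.162791 and Q = 1/43 ≈ 0.023256.
Under the Kimura two-parameter model, d = −½ ln(1 − 2P − Q) − ¼ ln(1 − 2Q).
1 − 2P − Q = 0.651162, giving −½ ln(0.651162) = 0.214498.
1 − 2Q = 0.953488, giving −¼ ln(0.953488) = 0.011907.
d = 0.214498 + 0.011907 = 0.226405.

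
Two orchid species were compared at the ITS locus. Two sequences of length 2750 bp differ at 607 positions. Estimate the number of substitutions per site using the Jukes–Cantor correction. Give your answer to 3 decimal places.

0.261

p = 607/2750 ≈ 0.220727.
d = −(3/4) ln(1 − 4p/3) = −0.75 ln(1 − 0.294303) = −0.75 ln(0.705697)
  = −0.75 × (-0.348569) = 0.261427 substitutions/site.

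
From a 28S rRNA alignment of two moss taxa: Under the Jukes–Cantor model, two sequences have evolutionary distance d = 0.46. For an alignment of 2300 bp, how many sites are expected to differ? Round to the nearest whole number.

791

Invert JC69: p = (3/4)(1 − e^(−4d/3)) = 0.75 × (1 − e^(-0.613333)) = 0.75 × (1 − 0.541543) = 0.343843.
Expected differing sites = pL ≈ 0.343843 × 2300 = 790.8389 ≈ 791.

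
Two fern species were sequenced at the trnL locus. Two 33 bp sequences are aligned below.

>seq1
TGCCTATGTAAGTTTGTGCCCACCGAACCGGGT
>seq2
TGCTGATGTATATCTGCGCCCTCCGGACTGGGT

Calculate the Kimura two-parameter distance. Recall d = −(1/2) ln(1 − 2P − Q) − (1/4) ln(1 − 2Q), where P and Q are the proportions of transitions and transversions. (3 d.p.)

Of 33 sites, 6 differences are transitions and 3 are transversions, so P = 6/33 ≈ 0.181818 and Q = 3/33 ≈ 0.090909.
Under the Kimura two-parameter model, d = −½ ln(1 − 2P − Q) − ¼ ln(1 − 2Q).
1 − 2P − Q = 0.545455, giving −½ ln(0.545455) = 0.303067.
1 − 2Q = 0.818182, giving −¼ ln(0.818182) = 0.050168.
d = 0.303067 + 0.050168 = 0.353235.

0.353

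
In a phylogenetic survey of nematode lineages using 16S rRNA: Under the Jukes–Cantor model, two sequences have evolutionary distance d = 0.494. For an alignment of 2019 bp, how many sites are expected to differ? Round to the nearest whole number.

Invert JC69: p = (3/4)(1 − e^(−4d/3)) = 0.75 × (1 − e^(-0.658667)) = 0.75 × (1 − 0.517541) = 0.361844.
Expected differing sites = pL ≈ 0.361844 × 2019 = 730.563036 ≈ 731.

731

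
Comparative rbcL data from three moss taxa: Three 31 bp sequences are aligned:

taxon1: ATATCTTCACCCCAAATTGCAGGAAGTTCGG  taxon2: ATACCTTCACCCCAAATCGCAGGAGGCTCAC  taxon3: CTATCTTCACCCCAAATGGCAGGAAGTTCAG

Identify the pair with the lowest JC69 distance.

taxon1–taxon2: 6/31 differ, p = 0.194, d = 0.224.
taxon1–taxon3: 3/31 differ, p = 0.097, d = 0.104.
taxon2–taxon3: 6/31 differ, p = 0.194, d = 0.224.
The smallest distance is between taxon1 and taxon3.

taxon1 and taxon3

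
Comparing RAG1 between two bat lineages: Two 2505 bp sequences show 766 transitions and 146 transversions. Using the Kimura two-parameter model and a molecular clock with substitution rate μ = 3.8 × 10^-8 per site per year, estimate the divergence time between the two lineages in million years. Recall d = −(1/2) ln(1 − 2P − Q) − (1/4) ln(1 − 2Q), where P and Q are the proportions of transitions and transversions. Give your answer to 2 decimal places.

P = 766/2505 ≈ 0.305788 and Q = 146/2505 ≈ 0.058283.
Under the Kimura two-parameter model, d = −½ ln(1 − 2P − Q) − ¼ ln(1 − 2Q).
1 − 2P − Q = 0.330141, giving −½ ln(0.330141) = 0.554118.
1 − 2Q = 0.883434, giving −¼ ln(0.883434) = 0.030985.
d = 0.554118 + 0.030985 = 0.585103.
Under a molecular clock d = 2μt, so t = d/(2μ) = 0.585103 / (2 × 3.8 × 10^-8) = 7.70 million years.

7.70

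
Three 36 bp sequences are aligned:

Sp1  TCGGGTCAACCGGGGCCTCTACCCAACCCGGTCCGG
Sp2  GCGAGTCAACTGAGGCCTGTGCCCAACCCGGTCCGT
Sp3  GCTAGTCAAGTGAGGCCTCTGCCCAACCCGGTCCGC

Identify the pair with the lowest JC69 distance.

Sp2 and Sp3

Sp1–Sp2: 7/36 differ, p = 0.194, d = 0.225.
Sp1–Sp3: 8/36 differ, p = 0.222, d = 0.264.
Sp2–Sp3: 4/36 differ, p = 0.111, d = 0.120.
The smallest distance is between Sp2 and Sp3.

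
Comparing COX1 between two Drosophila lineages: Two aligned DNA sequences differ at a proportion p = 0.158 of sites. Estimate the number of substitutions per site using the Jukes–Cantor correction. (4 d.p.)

d = −(3/4) ln(1 − 4p/3) = −0.75 ln(1 − 0.210667) = −0.75 ln(0.789333)
  = −0.75 × (-0.236567) = 0.177425 substitutions/site.

0.1774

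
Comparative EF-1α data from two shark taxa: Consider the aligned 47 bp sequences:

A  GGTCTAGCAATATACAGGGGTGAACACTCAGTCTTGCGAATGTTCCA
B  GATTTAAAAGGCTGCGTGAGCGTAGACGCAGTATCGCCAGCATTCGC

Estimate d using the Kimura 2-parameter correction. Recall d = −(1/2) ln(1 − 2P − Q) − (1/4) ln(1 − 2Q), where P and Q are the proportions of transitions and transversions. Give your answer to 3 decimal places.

Of 47 sites, 12 differences are transitions and 11 are transversions, so P = 12/47 ≈ 0.255319 and Q = 11/47 ≈ 0.234043.
Under the Kimura two-parameter model, d = −½ ln(1 − 2P − Q) − ¼ ln(1 − 2Q).
1 − 2P − Q = 0.255319, giving −½ ln(0.255319) = 0.682621.
1 − 2Q = 0.531914, giving −¼ ln(0.531914) = 0.157818.
d = 0.682621 + 0.157818 = 0.840439.

0.840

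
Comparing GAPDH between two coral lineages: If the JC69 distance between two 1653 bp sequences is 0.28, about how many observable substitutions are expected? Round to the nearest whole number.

386

Invert JC69: p = (3/4)(1 − e^(−4d/3)) = 0.75 × (1 − e^(-0.373333)) = 0.75 × (1 − 0.688436) = 0.233673.
Expected differing sites = pL ≈ 0.233673 × 1653 = 386.261469 ≈ 386.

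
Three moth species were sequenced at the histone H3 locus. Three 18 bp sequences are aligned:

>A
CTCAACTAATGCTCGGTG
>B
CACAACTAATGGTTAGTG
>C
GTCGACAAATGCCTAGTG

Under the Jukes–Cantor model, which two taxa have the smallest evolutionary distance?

A and B

A–B: 4/18 differ, p = 0.222, d = 0.264.
A–C: 6/18 differ, p = 0.333, d = 0.441.
B–C: 6/18 differ, p = 0.333, d = 0.441.
The smallest distance is between A and B.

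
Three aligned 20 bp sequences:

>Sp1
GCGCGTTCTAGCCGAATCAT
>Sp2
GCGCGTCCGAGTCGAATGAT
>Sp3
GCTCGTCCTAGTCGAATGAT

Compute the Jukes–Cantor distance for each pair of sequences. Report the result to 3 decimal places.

d(Sp1,Sp2) = 0.233, d(Sp1,Sp3) = 0.233, d(Sp2,Sp3) = 0.107

Sp1–Sp2: 4/20 sites differ → p = 0.2, d = −0.75 ln(1 − 0.266667) = 0.232617 ≈ 0.233.
Sp1–Sp3: 4/20 sites differ → p = 0.2, d = −0.75 ln(1 − 0.266667) = 0.232617 ≈ 0.233.
Sp2–Sp3: 2/20 sites differ → p = 0.1, d = −0.75 ln(1 − 0.133333) = 0.107325 ≈ 0.107.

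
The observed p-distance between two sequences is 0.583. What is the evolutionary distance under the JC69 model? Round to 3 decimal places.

1.127

d = −(3/4) ln(1 − 4p/3) = −0.75 ln(1 − 0.777333) = −0.75 ln(0.222667)
  = −0.75 × (-1.502078) = 1.126559 substitutions/site.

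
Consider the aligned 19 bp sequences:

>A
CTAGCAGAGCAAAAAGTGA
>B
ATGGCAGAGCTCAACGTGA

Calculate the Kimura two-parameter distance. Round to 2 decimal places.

Of 19 sites, 1 differences are transitions and 4 are transversions, so P = 1/19 ≈ 0.052632 and Q = 4/19 ≈ 0.210526.
Under the Kimura two-parameter model, d = −½ ln(1 − 2P − Q) − ¼ ln(1 − 2Q).
1 − 2P − Q = 0.68421, giving −½ ln(0.68421) = 0.189745.
1 − 2Q = 0.578948, giving −¼ ln(0.578948) = 0.136636.
d = 0.189745 + 0.136636 = 0.326381.

0.33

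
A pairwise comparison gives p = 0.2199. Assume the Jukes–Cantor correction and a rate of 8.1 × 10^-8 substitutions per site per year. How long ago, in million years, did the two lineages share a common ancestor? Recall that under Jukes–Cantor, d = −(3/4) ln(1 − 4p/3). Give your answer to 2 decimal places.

1.61

d = −(3/4) ln(1 − 4p/3) = −0.75 ln(1 − 0.2932) = −0.75 ln(0.7068)
  = −0.75 × (-0.347008) = 0.260256 substitutions/site.
Under a molecular clock d = 2μt, so t = d/(2μ) = 0.260256 / (2 × 8.1 × 10^-8) = 1.61 million years.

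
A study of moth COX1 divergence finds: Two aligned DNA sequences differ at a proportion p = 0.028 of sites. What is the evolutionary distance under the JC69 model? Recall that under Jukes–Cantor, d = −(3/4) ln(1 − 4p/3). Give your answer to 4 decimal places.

d = −(3/4) ln(1 − 4p/3) = −0.75 ln(1 − 0.037333) = −0.75 ln(0.962667)
  = −0.75 × (-0.038048) = 0.028536 substitutions/site.

0.0285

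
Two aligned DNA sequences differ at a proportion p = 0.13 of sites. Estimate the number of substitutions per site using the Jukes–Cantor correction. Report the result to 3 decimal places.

0.143

d = −(3/4) ln(1 − 4p/3) = −0.75 ln(1 − 0.173333) = −0.75 ln(0.826667)
  = −0.75 × (-0.190353) = 0.142765 substitutions/site.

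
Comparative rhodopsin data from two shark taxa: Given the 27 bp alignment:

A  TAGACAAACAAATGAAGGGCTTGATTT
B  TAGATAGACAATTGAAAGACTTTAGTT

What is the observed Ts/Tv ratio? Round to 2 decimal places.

Transitions are A↔G and C↔T; transversions are all other mismatches.
Transitions: 4. Transversions: 3.
R = 4/3 = 1.333333… ≈ 1.33 (to 2 d.p.).

1.33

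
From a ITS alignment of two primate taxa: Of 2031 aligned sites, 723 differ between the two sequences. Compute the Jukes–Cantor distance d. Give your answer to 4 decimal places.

0.4828

p = 723/2031 ≈ 0.355982.
d = −(3/4) ln(1 − 4p/3) = −0.75 ln(1 − 0.474643) = −0.75 ln(0.525357)
  = −0.75 × (-0.643677) = 0.482758 substitutions/site.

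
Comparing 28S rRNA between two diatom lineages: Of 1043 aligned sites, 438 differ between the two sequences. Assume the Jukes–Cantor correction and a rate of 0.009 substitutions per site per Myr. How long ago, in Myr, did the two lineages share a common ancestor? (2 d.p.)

p = 438/1043 ≈ 0.419942.
d = −(3/4) ln(1 − 4p/3) = −0.75 ln(1 − 0.559923) = −0.75 ln(0.440077)
  = −0.75 × (-0.820806) = 0.615605 substitutions/site.
Under a molecular clock d = 2μt, so t = d/(2μ) = 0.615605 / (2 × 0.009) = 34.20 Myr.

34.20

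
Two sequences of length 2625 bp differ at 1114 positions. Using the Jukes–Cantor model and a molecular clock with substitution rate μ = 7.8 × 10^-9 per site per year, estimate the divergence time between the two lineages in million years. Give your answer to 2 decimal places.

p = 1114/2625 ≈ 0.424381.
d = −(3/4) ln(1 − 4p/3) = −0.75 ln(1 − 0.565841) = −0.75 ln(0.434159)
  = −0.75 × (-0.834344) = 0.625758 substitutions/site.
Under a molecular clock d = 2μt, so t = d/(2μ) = 0.625758 / (2 × 7.8 × 10^-9) = 40.11 million years.

40.11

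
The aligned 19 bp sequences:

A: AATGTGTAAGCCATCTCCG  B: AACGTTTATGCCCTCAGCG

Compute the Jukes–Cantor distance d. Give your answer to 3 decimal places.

0.410

The sequences differ at 6 of 19 sites (3, 6, 9, 13, 16, 17), so p = 6/19 ≈ 0.315789.
d = −(3/4) ln(1 − 4p/3) = −0.75 ln(1 − 0.421052) = −0.75 ln(0.578948)
  = −0.75 × (-0.546543) = 0.409907 substitutions/site.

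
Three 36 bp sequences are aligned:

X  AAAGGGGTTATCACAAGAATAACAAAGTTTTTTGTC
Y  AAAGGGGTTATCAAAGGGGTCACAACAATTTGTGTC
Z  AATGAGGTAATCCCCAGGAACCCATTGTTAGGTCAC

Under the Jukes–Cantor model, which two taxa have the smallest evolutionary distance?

X and Y

X–Y: 9/36 differ, p = 0.250, d = 0.304.
X–Z: 16/36 differ, p = 0.444, d = 0.673.
Y–Z: 18/36 differ, p = 0.500, d = 0.824.
The smallest distance is between X and Y.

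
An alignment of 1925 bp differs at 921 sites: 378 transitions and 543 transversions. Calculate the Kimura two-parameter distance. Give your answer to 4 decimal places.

0.7693

P = 378/1925 ≈ 0.196364 and Q = 543/1925 ≈ 0.282078.
Under the Kimura two-parameter model, d = −½ ln(1 − 2P − Q) − ¼ ln(1 − 2Q).
1 − 2P − Q = 0.325194, giving −½ ln(0.325194) = 0.561667.
1 − 2Q = 0.435844, giving −¼ ln(0.435844) = 0.207618.
d = 0.561667 + 0.207618 = 0.769285.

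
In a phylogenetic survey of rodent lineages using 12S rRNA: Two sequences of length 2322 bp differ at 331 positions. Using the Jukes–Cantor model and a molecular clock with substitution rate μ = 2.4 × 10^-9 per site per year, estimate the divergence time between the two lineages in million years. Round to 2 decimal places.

p = 331/2322 ≈ 0.14255.
d = −(3/4) ln(1 − 4p/3) = −0.75 ln(1 − 0.190067) = −0.75 ln(0.809933)
  = −0.75 × (-0.210804) = 0.158103 substitutions/site.
Under a molecular clock d = 2μt, so t = d/(2μ) = 0.158103 / (2 × 2.4 × 10^-9) = 32.94 million years.

32.94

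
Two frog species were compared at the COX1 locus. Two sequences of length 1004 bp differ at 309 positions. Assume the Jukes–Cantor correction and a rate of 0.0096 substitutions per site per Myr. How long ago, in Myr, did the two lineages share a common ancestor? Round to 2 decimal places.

20.63

p = 309/1004 ≈ 0.307769.
d = −(3/4) ln(1 − 4p/3) = −0.75 ln(1 − 0.410359) = −0.75 ln(0.589641)
  = −0.75 × (-0.528241) = 0.396181 substitutions/site.
Under a molecular clock d = 2μt, so t = d/(2μ) = 0.396181 / (2 × 0.0096) = 20.63 Myr.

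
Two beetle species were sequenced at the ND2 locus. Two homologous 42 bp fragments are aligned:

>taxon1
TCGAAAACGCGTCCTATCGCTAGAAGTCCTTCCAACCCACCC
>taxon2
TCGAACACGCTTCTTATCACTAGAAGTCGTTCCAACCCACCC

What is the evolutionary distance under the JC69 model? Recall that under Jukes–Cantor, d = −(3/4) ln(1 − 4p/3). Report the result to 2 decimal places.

0.13

The sequences differ at 5 of 42 sites (6, 11, 14, 19, 29), so p = 5/42 ≈ 0.119048.
d = −(3/4) ln(1 − 4p/3) = −0.75 ln(1 − 0.158731) = −0.75 ln(0.841269)
  = −0.75 × (-0.172844) = 0.129633 substitutions/site.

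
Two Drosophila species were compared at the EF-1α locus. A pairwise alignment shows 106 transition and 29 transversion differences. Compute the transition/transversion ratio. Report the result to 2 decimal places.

R = 106/29 = 3.655172… ≈ 3.66 (to 2 d.p.).

3.66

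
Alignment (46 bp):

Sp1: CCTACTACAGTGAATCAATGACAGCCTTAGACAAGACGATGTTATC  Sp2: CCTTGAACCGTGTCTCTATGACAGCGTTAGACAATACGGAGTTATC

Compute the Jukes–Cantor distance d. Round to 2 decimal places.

0.29

The sequences differ at 11 of 46 sites, so p = 11/46 ≈ 0.23913.
d = −(3/4) ln(1 − 4p/3) = −0.75 ln(1 − 0.31884) = −0.75 ln(0.68116)
  = −0.75 × (-0.383958) = 0.287969 substitutions/site.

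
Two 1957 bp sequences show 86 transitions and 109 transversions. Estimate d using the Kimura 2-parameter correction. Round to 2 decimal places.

0.11

P = 86/1957 ≈ 0.043945 and Q = 109/1957 ≈ 0.055697.
Under the Kimura two-parameter model, d = −½ ln(1 − 2P − Q) − ¼ ln(1 − 2Q).
1 − 2P − Q = 0.856413, giving −½ ln(0.856413) = 0.077501.
1 − 2Q = 0.888606, giving −¼ ln(0.888606) = 0.029525.
d = 0.077501 + 0.029525 = 0.107026.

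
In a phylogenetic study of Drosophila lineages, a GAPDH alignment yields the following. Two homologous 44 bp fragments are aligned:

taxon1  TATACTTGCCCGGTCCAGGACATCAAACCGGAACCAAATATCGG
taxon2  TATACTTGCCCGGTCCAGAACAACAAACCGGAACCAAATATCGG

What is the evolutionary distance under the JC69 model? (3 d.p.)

The sequences differ at 2 of 44 sites (19, 23), so p = 2/44 ≈ 0.045455.
d = −(3/4) ln(1 − 4p/3) = −0.75 ln(1 − 0.060607) = −0.75 ln(0.939393)
  = −0.75 × (-0.062521) = 0.046891 substitutions/site.

0.047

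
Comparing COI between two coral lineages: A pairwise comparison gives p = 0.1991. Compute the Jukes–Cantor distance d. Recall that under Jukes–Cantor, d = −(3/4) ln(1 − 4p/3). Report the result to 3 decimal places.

0.231

d = −(3/4) ln(1 − 4p/3) = −0.75 ln(1 − 0.265467) = −0.75 ln(0.734533)
  = −0.75 × (-0.308520) = 0.231390 substitutions/site.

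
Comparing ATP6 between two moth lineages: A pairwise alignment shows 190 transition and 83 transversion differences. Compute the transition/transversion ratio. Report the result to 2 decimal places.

2.29

R = 190/83 = 2.289156… ≈ 2.29 (to 2 d.p.).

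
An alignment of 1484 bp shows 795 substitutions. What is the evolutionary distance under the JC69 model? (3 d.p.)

p = 795/1484 ≈ 0.535714.
d = −(3/4) ln(1 − 4p/3) = −0.75 ln(1 − 0.714285) = −0.75 ln(0.285715)
  = −0.75 × (-1.252760) = 0.939570 substitutions/site.

0.940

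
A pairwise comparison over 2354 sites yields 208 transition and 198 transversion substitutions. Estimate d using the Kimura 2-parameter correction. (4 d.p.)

P = 208/2354 ≈ 0.08836 and Q = 198/2354 ≈ 0.084112.
Under the Kimura two-parameter model, d = −½ ln(1 − 2P − Q) − ¼ ln(1 − 2Q).
1 − 2P − Q = 0.739168, giving −½ ln(0.739168) = 0.151115.
1 − 2Q = 0.831776, giving −¼ ln(0.831776) = 0.046048.
d = 0.151115 + 0.046048 = 0.197163.

0.1972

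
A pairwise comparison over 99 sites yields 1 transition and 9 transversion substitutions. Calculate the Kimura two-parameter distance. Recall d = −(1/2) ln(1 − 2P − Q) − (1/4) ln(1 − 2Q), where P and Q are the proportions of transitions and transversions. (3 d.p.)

P = 1/99 ≈ 0.010101 and Q = 9/99 ≈ 0.090909.
Under the Kimura two-parameter model, d = −½ ln(1 − 2P − Q) − ¼ ln(1 − 2Q).
1 − 2P − Q = 0.888889, giving −½ ln(0.888889) = 0.058891.
1 − 2Q = 0.818182, giving −¼ ln(0.818182) = 0.050168.
d = 0.058891 + 0.050168 = 0.109059.

0.109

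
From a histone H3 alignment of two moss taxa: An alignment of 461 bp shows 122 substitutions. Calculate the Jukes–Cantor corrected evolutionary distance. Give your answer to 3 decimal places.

0.326

p = 122/461 ≈ 0.264642.
d = −(3/4) ln(1 − 4p/3) = −0.75 ln(1 − 0.352856) = −0.75 ln(0.647144)
  = −0.75 × (-0.435186) = 0.326390 substitutions/site.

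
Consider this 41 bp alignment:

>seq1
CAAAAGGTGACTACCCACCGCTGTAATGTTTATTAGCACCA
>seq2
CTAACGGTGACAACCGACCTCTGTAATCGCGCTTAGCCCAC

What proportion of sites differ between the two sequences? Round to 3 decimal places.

The sequences differ at 13 of 41 positions.
p = 13/41 = 0.317073… ≈ 0.317 (to 3 d.p.).

0.317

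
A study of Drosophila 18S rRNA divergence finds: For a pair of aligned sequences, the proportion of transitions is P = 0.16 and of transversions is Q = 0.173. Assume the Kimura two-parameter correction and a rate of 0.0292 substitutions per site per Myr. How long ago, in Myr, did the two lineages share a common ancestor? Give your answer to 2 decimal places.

7.63

Under the Kimura two-parameter model, d = −½ ln(1 − 2P − Q) − ¼ ln(1 − 2Q).
1 − 2P − Q = 0.507, giving −½ ln(0.507) = 0.339622.
1 − 2Q = 0.654, giving −¼ ln(0.654) = 0.106162.
d = 0.339622 + 0.106162 = 0.445784.
Under a molecular clock d = 2μt, so t = d/(2μ) = 0.445784 / (2 × 0.0292) = 7.63 Myr.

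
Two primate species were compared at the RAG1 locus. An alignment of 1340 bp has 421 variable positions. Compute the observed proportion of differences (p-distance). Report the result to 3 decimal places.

p = 421/1340 = 0.314179… ≈ 0.314 (to 3 d.p.).

0.314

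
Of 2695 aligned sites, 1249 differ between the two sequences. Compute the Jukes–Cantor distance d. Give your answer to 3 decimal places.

p = 1249/2695 ≈ 0.463451.
d = −(3/4) ln(1 − 4p/3) = −0.75 ln(1 − 0.617935) = −0.75 ln(0.382065)
  = −0.75 × (-0.962165) = 0.721624 substitutions/site.

0.722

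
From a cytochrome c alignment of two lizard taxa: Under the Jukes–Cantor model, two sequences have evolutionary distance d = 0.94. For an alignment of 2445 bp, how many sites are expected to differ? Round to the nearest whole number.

Invert JC69: p = (3/4)(1 − e^(−4d/3)) = 0.75 × (1 − e^(-1.253333)) = 0.75 × (1 − 0.285551) = 0.535837.
Expected differing sites = pL ≈ 0.535837 × 2445 = 1310.121465 ≈ 1310.

1310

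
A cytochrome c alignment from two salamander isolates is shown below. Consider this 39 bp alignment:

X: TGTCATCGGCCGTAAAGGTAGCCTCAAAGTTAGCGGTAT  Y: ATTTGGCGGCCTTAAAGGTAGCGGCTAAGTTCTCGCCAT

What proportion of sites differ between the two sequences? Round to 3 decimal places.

0.333

The sequences differ at 13 of 39 positions.
p = 13/39 = 0.333333… ≈ 0.333 (to 3 d.p.).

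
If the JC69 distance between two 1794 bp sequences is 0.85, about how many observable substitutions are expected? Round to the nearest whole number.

Invert JC69: p = (3/4)(1 − e^(−4d/3)) = 0.75 × (1 − e^(-1.133333)) = 0.75 × (1 − 0.321958) = 0.508532.
Expected differing sites = pL ≈ 0.508532 × 1794 = 912.306408 ≈ 912.

912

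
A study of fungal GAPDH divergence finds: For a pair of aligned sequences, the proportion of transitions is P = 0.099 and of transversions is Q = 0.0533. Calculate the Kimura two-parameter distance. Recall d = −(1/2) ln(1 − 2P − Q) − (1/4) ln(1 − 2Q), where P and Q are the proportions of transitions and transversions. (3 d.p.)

0.173

Under the Kimura two-parameter model, d = −½ ln(1 − 2P − Q) − ¼ ln(1 − 2Q).
1 − 2P − Q = 0.7487, giving −½ ln(0.7487) = 0.144708.
1 − 2Q = 0.8934, giving −¼ ln(0.8934) = 0.028180.
d = 0.144708 + 0.028180 = 0.172888.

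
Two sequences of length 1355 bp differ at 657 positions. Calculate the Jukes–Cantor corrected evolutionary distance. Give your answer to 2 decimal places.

0.78

p = 657/1355 ≈ 0.484871.
d = −(3/4) ln(1 − 4p/3) = −0.75 ln(1 − 0.646495) = −0.75 ln(0.353505)
  = −0.75 × (-1.039858) = 0.779894 substitutions/site.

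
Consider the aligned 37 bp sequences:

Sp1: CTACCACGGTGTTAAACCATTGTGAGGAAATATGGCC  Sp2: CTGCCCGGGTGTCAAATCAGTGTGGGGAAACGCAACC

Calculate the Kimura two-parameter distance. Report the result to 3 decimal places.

0.463

Of 37 sites, 9 differences are transitions and 3 are transversions, so P = 9/37 ≈ 0.243243 and Q = 3/37 ≈ 0.081081.
Under the Kimura two-parameter model, d = −½ ln(1 − 2P − Q) − ¼ ln(1 − 2Q).
1 − 2P − Q = 0.432433, giving −½ ln(0.432433) = 0.419164.
1 − 2Q = 0.837838, giving −¼ ln(0.837838) = 0.044233.
d = 0.419164 + 0.044233 = 0.463397.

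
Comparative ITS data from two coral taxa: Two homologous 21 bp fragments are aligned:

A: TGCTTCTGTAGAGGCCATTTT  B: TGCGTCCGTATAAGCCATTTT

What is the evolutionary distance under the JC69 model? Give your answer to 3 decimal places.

The sequences differ at 4 of 21 sites (4, 7, 11, 13), so p = 4/21 ≈ 0.190476.
d = −(3/4) ln(1 − 4p/3) = −0.75 ln(1 − 0.253968) = −0.75 ln(0.746032)
  = −0.75 × (-0.292987) = 0.219740 substitutions/site.

0.220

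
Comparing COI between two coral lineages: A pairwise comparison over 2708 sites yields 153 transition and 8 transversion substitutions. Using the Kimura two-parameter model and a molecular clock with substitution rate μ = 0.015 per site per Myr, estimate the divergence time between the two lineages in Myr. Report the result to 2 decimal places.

2.10

P = 153/2708 ≈ 0.056499 and Q = 8/2708 ≈ 0.002954.
Under the Kimura two-parameter model, d = −½ ln(1 − 2P − Q) − ¼ ln(1 − 2Q).
1 − 2P − Q = 0.884048, giving −½ ln(0.884048) = 0.061622.
1 − 2Q = 0.994092, giving −¼ ln(0.994092) = 0.001481.
d = 0.061622 + 0.001481 = 0.063103.
Under a molecular clock d = 2μt, so t = d/(2μ) = 0.063103 / (2 × 0.015) = 2.10 Myr.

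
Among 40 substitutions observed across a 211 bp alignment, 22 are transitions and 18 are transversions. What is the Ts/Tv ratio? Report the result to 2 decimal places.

R = 22/18 = 1.222222… ≈ 1.22 (to 2 d.p.).

1.22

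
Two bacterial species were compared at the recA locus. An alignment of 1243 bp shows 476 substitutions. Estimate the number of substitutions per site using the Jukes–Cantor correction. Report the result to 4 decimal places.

0.5359

p = 476/1243 ≈ 0.382944.
d = −(3/4) ln(1 − 4p/3) = −0.75 ln(1 − 0.510592) = −0.75 ln(0.489408)
  = −0.75 × (-0.714559) = 0.535919 substitutions/site.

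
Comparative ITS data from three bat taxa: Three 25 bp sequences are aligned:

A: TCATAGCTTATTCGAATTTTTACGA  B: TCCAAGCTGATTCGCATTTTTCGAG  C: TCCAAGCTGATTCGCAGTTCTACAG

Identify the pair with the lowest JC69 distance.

B and C

A–B: 8/25 differ, p = 0.320, d = 0.417.
A–C: 8/25 differ, p = 0.320, d = 0.417.
B–C: 4/25 differ, p = 0.160, d = 0.180.
The smallest distance is between B and C.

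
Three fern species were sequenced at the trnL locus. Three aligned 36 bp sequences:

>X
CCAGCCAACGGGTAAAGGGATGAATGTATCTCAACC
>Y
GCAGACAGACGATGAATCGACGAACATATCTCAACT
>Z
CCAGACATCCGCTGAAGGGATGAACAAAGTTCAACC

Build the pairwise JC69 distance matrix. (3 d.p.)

d(X,Y) = 0.493, d(X,Z) = 0.347, d(Y,Z) = 0.392

X–Y: 13/36 sites differ → p ≈ 0.361111, d = −0.75 ln(1 − 0.481481) = 0.492584 ≈ 0.493.
X–Z: 10/36 sites differ → p ≈ 0.277778, d = −0.75 ln(1 − 0.370371) = 0.346968 ≈ 0.347.
Y–Z: 11/36 sites differ → p ≈ 0.305556, d = −0.75 ln(1 − 0.407408) = 0.392437 ≈ 0.392.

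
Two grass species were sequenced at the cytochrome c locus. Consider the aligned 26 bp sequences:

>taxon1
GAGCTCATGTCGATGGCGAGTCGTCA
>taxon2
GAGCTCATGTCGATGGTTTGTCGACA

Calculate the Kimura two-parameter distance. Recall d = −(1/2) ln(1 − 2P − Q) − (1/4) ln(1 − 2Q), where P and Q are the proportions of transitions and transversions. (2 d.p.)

Of 26 sites, 1 differences are transitions and 3 are transversions, so P = 1/26 ≈ 0.038462 and Q = 3/26 ≈ 0.115385.
Under the Kimura two-parameter model, d = −½ ln(1 − 2P − Q) − ¼ ln(1 − 2Q).
1 − 2P − Q = 0.807691, giving −½ ln(0.807691) = 0.106788.
1 − 2Q = 0.76923, giving −¼ ln(0.76923) = 0.065591.
d = 0.106788 + 0.065591 = 0.172379.

0.17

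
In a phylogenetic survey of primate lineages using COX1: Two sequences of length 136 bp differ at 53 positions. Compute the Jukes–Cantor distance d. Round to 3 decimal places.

p = 53/136 ≈ 0.389706.
d = −(3/4) ln(1 − 4p/3) = −0.75 ln(1 − 0.519608) = −0.75 ln(0.480392)
  = −0.75 × (-0.733153) = 0.549865 substitutions/site.

0.550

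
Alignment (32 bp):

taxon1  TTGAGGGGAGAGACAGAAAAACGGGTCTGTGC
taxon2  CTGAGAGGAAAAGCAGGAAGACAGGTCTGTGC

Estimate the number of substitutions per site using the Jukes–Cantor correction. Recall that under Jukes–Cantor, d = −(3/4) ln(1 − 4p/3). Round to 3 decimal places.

0.304

The sequences differ at 8 of 32 sites (1, 6, 10, 12, 13, 17, 20, 23), so p = 8/32 = 0.25.
d = −(3/4) ln(1 − 4p/3) = −0.75 ln(1 − 0.333333) = −0.75 ln(0.666667)
  = −0.75 × (-0.405465) = 0.304099 substitutions/site.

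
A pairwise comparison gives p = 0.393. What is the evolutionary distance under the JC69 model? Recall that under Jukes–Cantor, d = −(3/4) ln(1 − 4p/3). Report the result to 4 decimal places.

d = −(3/4) ln(1 − 4p/3) = −0.75 ln(1 − 0.524) = −0.75 ln(0.476)
  = −0.75 × (-0.742337) = 0.556753 substitutions/site.

0.5568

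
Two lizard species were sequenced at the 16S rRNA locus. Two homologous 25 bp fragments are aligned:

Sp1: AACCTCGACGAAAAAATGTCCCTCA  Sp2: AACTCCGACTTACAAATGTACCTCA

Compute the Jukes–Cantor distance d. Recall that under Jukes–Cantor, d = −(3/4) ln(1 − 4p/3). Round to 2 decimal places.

The sequences differ at 6 of 25 sites (4, 5, 10, 11, 13, 20), so p = 6/25 = 0.24.
d = −(3/4) ln(1 − 4p/3) = −0.75 ln(1 − 0.32) = −0.75 ln(0.68)
  = −0.75 × (-0.385662) = 0.289247 substitutions/site.

0.29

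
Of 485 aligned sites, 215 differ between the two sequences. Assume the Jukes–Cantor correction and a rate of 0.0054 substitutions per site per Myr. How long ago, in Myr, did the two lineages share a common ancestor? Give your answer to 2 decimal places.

p = 215/485 ≈ 0.443299.
d = −(3/4) ln(1 − 4p/3) = −0.75 ln(1 − 0.591065) = −0.75 ln(0.408935)
  = −0.75 × (-0.894199) = 0.670649 substitutions/site.
Under a molecular clock d = 2μt, so t = d/(2μ) = 0.670649 / (2 × 0.0054) = 62.10 Myr.

62.10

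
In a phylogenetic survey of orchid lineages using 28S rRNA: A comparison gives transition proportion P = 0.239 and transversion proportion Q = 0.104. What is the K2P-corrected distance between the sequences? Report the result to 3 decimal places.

Under the Kimura two-parameter model, d = −½ ln(1 − 2P − Q) − ¼ ln(1 − 2Q).
1 − 2P − Q = 0.418, giving −½ ln(0.418) = 0.436137.
1 − 2Q = 0.792, giving −¼ ln(0.792) = 0.058298.
d = 0.436137 + 0.058298 = 0.494435.

0.494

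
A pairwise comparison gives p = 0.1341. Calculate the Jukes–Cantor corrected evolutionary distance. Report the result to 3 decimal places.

d = −(3/4) ln(1 − 4p/3) = −0.75 ln(1 − 0.1788) = −0.75 ln(0.8212)
  = −0.75 × (-0.196989) = 0.147742 substitutions/site.

0.148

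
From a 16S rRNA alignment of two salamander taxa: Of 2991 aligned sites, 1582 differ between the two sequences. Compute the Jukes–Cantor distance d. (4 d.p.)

0.9162

p = 1582/2991 ≈ 0.52892.
d = −(3/4) ln(1 − 4p/3) = −0.75 ln(1 − 0.705227) = −0.75 ln(0.294773)
  = −0.75 × (-1.221550) = 0.916163 substitutions/site.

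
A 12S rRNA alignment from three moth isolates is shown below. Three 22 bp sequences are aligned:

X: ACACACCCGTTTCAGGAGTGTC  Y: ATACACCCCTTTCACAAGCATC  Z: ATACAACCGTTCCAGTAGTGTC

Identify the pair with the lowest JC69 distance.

X–Y: 6/22 differ, p = 0.273, d = 0.339.
X–Z: 4/22 differ, p = 0.182, d = 0.208.
Y–Z: 7/22 differ, p = 0.318, d = 0.414.
The smallest distance is between X and Z.

X and Z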